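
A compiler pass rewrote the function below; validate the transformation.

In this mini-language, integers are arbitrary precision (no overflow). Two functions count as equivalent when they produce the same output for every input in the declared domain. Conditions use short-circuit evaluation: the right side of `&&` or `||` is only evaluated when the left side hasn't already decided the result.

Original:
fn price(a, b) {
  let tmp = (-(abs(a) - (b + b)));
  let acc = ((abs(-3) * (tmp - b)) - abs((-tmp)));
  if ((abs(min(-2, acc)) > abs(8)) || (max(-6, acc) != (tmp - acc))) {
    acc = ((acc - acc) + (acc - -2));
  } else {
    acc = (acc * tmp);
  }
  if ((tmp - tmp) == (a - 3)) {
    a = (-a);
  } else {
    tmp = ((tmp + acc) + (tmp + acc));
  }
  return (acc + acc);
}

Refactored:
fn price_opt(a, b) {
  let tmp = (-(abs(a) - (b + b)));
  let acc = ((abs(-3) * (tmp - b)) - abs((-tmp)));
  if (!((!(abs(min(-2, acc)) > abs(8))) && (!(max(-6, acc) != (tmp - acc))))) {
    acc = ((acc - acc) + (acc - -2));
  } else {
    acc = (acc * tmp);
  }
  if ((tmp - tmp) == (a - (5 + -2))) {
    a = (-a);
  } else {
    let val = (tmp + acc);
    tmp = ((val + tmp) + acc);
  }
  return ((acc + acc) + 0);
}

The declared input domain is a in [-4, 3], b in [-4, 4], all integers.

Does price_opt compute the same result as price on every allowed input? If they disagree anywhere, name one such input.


Reading the diff, among the changes: local variable names differ; also boolean connective usage differs; also constant usage differs; also statement counts differ; also arithmetic usage differs.
As a probe, take a=2, b=3: price runs tmp = 4; acc = -1; ((abs(min(-2, acc)) > abs(8)) || (max(-6, acc) != (tmp - acc))) -> true; acc = 1; ((tmp - tmp) == (a - 3)) -> false; tmp = 10; return 2; price_opt runs tmp = 4; acc = -1; (!((!(abs(min(-2, acc)) > abs(8))) && (!(max(-6, acc) != (tmp - acc))))) -> true; acc = 1; ((tmp - tmp) == (a - (5 + -2))) -> false; val = 5; tmp = 10; return 2; both end at 2.
An exhaustive pass over the 72 declared inputs shows identical outputs.
verdict: equivalent


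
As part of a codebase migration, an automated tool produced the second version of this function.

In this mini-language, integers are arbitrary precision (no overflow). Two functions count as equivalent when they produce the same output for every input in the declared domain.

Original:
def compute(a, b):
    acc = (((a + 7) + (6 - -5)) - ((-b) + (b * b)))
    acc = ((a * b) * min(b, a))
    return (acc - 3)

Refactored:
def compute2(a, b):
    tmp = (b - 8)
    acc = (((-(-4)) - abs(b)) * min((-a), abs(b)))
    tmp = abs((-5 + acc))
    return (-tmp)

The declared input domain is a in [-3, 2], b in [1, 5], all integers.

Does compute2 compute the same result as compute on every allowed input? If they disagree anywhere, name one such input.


Try a=-3, b=1.
compute: acc = 15; acc = 9; return 6
compute2: tmp = -7; acc = 3; tmp = 2; return -2
6 vs -2 — the two versions disagree here.
verdict: not equivalent; witness: a=-3, b=1


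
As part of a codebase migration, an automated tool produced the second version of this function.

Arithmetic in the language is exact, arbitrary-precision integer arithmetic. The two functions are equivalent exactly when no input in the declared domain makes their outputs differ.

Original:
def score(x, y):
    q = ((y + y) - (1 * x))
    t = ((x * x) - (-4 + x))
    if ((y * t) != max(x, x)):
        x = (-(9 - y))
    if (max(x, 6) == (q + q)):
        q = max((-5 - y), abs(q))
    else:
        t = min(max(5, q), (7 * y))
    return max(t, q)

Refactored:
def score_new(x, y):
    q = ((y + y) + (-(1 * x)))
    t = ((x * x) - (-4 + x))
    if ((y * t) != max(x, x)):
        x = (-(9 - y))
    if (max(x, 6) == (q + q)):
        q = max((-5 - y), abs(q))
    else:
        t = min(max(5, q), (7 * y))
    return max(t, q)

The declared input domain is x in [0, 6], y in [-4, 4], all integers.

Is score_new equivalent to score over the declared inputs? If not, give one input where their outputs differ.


This is a faithful refactor — arithmetic usage differs, but the computed results match everywhere.
Spot check at x=0, y=2 — score: q becomes 4; next t becomes 4; next ((y * t) != max(x, x)) evaluates to true; next x becomes -7; next (max(x, 6) == (q + q)) evaluates to false; next t becomes 5; next final value 5. score_new: q becomes 4; next t becomes 4; next ((y * t) != max(x, x)) evaluates to true; next x becomes -7; next (max(x, 6) == (q + q)) evaluates to false; next t becomes 5; next final value 5. Both give 5.
An exhaustive pass over the 63 declared inputs shows identical outputs.
verdict: equivalent


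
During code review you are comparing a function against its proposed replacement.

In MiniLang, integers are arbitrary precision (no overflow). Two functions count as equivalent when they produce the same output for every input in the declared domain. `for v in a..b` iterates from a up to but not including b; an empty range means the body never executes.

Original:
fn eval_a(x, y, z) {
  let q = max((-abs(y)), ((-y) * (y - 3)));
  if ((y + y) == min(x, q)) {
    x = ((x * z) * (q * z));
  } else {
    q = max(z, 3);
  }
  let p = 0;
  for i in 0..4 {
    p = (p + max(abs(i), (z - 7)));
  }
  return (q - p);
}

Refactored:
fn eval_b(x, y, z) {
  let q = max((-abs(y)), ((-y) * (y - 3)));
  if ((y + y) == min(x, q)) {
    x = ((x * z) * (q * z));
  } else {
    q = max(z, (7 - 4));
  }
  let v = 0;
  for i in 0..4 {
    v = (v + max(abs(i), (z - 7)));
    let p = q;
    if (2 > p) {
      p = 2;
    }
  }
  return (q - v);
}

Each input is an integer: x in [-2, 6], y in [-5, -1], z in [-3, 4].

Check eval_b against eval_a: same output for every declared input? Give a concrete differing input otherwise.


The one real change (`3` became `2`) has no effect anywhere in the declared ranges.
Tracing x=4, y=-3, z=4: eval_a: q = -3; ((y + y) == min(x, q)) -> false; q = 4; p = 0; [i=0]; p = 0; [i=1]; p = 1; [i=2]; p = 3; [i=3]; p = 6; return -2 | eval_b: q = -3; ((y + y) == min(x, q)) -> false; q = 4; v = 0; [i=0]; v = 0; p = 4; (2 > p) -> false; [i=1]; v = 1; p = 4; (2 > p) -> false; [i=2]; v = 3; p = 4; (2 > p) -> false; [i=3]; v = 6; p = 4; (2 > p) -> false; return -2 — matching result -2.
Sweeping the whole domain (360 inputs) finds no disagreement.
verdict: equivalent


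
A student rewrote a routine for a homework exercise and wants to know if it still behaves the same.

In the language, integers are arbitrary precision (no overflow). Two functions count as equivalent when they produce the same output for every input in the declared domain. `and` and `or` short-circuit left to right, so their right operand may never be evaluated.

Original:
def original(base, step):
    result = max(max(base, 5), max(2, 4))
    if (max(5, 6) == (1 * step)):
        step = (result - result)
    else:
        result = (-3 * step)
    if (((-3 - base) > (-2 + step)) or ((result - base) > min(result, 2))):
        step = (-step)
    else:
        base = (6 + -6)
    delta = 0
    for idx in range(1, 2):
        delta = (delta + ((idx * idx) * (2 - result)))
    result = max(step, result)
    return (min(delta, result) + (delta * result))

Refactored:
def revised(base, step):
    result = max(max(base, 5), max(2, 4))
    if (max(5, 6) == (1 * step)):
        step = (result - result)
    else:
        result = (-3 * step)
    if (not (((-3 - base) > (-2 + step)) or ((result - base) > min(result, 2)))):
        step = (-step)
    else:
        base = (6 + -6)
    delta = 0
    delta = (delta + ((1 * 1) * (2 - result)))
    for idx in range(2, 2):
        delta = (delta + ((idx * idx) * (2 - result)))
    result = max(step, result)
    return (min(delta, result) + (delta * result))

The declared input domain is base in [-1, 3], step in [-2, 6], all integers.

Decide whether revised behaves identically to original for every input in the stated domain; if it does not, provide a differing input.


Evaluate both at base=-1, step=1.
original: result=5, then (max(5, 6) == (1 * step)) is false, then result=-3, then (((-3 - base) > (-2 + step)) or ((result - base) > min(result, 2))) is true, then step=-1, then delta=0, then (idx=1), then delta=5, then result=-1, then returns -6
revised: result=5, then (max(5, 6) == (1 * step)) is false, then result=-3, then (not (((-3 - base) > (-2 + step)) or ((result - base) > min(result, 2)))) is false, then base=0, then delta=0, then delta=5, then the loop over idx runs zero times, then result=1, then returns 6
-6 != 6, so the rewrite changes behavior.
verdict: not equivalent; witness: base=-1, step=1


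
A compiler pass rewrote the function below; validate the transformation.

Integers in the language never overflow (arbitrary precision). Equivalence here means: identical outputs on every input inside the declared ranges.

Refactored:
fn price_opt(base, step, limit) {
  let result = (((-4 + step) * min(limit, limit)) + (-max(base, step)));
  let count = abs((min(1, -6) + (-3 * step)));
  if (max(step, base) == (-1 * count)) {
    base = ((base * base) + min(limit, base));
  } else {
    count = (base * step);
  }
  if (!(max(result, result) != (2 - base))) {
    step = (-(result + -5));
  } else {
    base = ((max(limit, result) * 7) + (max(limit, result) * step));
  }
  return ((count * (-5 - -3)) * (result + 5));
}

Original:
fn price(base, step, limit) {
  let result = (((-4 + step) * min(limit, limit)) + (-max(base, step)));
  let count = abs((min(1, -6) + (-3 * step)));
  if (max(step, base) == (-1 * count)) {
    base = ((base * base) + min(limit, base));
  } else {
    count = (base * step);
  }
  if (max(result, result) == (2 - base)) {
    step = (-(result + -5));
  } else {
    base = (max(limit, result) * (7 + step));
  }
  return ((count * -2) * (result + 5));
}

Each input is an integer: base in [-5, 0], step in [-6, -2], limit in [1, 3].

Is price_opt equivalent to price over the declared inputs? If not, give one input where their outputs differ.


This is a faithful refactor — constant usage differs; also boolean connective usage differs; also arithmetic usage differs; also comparison usage differs; also min/max/abs usage differs, but the computed results match everywhere.
Spot check at base=-1, step=-4, limit=3 — price: result=-23, then count=6, then (max(step, base) == (-1 * count)) is false, then count=4, then (max(result, result) == (2 - base)) is false, then base=9, then returns 144. price_opt: result=-23, then count=6, then (max(step, base) == (-1 * count)) is false, then count=4, then (!(max(result, result) != (2 - base))) is false, then base=9, then returns 144. Both give 144.
An exhaustive pass over the 90 declared inputs shows identical outputs.
verdict: equivalent


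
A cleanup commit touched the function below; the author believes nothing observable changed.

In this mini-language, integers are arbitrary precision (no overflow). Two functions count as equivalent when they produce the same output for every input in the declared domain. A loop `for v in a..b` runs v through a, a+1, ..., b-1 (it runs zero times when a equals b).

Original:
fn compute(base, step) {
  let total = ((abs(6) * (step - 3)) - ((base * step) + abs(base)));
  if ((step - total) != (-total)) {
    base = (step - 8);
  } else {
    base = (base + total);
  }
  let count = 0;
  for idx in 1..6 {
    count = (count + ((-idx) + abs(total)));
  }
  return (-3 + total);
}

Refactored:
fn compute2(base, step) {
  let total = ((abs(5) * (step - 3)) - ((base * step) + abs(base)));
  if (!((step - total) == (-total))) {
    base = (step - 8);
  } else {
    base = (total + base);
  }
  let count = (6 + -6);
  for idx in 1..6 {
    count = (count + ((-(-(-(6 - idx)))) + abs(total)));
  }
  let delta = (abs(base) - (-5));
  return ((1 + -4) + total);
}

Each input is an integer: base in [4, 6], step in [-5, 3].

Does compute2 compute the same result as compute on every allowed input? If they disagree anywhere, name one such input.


Try base=4, step=-5.
compute: total := -32 | ((step - total) != (-total)): true | base := -13 | count := 0 | iter idx=1: | count := 31 | iter idx=2: | count := 61 | iter idx=3: | count := 90 | iter idx=4: | count := 118 | iter idx=5: | count := 145 | result -35
compute2: total := -24 | (!((step - total) == (-total))): true | base := -13 | count := 0 | iter idx=1: | count := 19 | iter idx=2: | count := 39 | iter idx=3: | count := 60 | iter idx=4: | count := 82 | iter idx=5: | count := 105 | delta := 18 | result -27
-35 and -27 differ, so these are not the same function on this domain.
verdict: not equivalent; witness: base=4, step=-5


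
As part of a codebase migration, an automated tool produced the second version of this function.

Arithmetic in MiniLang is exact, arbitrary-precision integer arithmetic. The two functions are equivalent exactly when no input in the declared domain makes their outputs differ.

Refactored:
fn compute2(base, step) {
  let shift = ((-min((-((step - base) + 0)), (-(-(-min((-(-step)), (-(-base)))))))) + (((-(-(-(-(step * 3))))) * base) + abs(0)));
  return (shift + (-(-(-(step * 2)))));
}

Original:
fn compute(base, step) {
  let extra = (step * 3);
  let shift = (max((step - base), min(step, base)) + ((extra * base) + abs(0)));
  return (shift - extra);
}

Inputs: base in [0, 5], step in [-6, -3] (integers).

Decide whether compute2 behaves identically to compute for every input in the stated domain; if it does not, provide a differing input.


Take base=0, step=-6.
compute: extra := -18 | shift := -6 | result 12
compute2: shift := -6 | result 6
12 against 6: the behavior changed.
verdict: not equivalent; witness: base=0, step=-6


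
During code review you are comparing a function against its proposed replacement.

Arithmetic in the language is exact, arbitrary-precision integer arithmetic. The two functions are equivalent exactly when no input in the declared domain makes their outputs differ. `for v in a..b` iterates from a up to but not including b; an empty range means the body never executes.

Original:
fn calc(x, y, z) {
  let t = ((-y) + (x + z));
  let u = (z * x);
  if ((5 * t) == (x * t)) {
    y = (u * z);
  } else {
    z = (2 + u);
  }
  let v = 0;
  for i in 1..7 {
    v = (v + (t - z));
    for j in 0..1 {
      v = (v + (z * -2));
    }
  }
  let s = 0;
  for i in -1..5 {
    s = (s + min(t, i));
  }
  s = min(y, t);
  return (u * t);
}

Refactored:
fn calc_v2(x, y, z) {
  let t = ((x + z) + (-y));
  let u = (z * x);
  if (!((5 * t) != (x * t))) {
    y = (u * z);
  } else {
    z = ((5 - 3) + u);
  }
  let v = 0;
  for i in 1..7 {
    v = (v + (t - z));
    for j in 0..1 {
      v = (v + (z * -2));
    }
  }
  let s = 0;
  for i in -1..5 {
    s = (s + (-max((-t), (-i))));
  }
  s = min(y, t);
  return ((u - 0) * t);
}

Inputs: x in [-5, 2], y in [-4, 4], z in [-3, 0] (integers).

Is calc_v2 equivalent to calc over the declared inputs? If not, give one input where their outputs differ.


Comparing the listings, the differences include: comparison usage differs, boolean connective usage differs, arithmetic usage differs, constant usage differs, min/max/abs usage differs.
Spot check at x=-1, y=2, z=0 — calc: t=-3, then u=0, then ((5 * t) == (x * t)) is false, then z=2, then v=0, then (i=1), then v=-5, then (j=0), then v=-9, then (i=2), then v=-14, then (j=0), then v=-18, then (i=3), then v=-23, then (j=0), then v=-27, then (i=4), then v=-32, then (j=0), then v=-36, then (i=5), then v=-41, then (j=0), then v=-45, then (i=6), then v=-50, then (j=0), then v=-54, then s=0, then (i=-1), then s=-3, then (i=0), then s=-6, then (i=1), then s=-9, then (i=2), then s=-12, then (i=3), then s=-15, then (i=4), then s=-18, then s=-3, then returns 0. calc_v2: t=-3, then u=0, then (!((5 * t) != (x * t))) is false, then z=2, then v=0, then (i=1), then v=-5, then (j=0), then v=-9, then (i=2), then v=-14, then (j=0), then v=-18, then (i=3), then v=-23, then (j=0), then v=-27, then (i=4), then v=-32, then (j=0), then v=-36, then (i=5), then v=-41, then (j=0), then v=-45, then (i=6), then v=-50, then (j=0), then v=-54, then s=0, then (i=-1), then s=-3, then (i=0), then s=-6, then (i=1), then s=-9, then (i=2), then s=-12, then (i=3), then s=-15, then (i=4), then s=-18, then s=-3, then returns 0. Both give 0.
An exhaustive pass over the 288 declared inputs shows identical outputs.
verdict: equivalent


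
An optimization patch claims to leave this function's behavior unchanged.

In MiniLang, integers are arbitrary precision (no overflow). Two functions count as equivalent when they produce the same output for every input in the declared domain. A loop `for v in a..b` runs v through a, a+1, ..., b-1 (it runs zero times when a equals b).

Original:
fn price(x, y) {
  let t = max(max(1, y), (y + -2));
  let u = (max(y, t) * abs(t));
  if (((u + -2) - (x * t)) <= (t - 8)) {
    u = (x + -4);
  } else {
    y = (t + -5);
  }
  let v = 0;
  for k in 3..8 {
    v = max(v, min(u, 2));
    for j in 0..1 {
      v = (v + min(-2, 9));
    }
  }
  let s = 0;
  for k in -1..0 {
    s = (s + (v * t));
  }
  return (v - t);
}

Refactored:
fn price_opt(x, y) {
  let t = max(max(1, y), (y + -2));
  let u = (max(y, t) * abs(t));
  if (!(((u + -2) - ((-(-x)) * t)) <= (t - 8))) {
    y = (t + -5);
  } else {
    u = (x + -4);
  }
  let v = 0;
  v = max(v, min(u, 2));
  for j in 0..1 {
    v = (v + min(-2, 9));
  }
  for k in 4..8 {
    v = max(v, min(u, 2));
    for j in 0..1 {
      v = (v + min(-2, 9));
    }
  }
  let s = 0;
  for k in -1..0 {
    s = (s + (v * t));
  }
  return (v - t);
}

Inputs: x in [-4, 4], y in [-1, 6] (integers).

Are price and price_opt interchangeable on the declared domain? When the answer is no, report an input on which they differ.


Differences: boolean connective usage differs, and loop structure differs, and arithmetic usage differs, and statement counts differ, and constant usage differs, and min/max/abs usage differs — yet all 72 inputs agree.
verdict: equivalent


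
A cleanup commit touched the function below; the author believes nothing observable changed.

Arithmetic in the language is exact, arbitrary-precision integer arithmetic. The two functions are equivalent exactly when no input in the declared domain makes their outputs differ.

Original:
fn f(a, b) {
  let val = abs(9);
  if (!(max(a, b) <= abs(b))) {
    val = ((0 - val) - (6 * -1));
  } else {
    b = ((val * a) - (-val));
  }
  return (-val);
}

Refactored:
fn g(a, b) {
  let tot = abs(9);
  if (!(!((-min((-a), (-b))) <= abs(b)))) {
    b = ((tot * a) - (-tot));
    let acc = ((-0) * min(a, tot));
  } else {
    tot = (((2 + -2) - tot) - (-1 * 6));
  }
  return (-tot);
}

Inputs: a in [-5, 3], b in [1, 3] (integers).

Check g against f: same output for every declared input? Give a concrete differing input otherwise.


Differences: constant usage differs; arithmetic usage differs; boolean connective usage differs; local variable names differ; min/max/abs usage differs; statement counts differ — yet all 27 inputs agree.
verdict: equivalent


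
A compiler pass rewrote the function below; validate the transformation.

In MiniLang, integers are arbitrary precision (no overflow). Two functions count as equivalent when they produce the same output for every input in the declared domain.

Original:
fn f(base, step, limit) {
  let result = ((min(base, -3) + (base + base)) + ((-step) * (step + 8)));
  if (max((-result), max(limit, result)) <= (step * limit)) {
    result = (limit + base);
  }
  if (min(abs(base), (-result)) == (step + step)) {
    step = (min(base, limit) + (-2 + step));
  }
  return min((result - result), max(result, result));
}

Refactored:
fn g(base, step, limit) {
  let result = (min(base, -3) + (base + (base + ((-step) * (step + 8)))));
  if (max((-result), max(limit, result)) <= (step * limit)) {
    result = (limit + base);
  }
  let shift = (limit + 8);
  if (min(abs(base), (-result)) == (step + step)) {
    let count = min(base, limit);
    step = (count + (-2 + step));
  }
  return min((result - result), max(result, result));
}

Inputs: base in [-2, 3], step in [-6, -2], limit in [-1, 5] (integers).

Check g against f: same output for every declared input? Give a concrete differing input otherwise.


Comparing the listings, the differences include: constant usage differs, plus local variable names differ, plus arithmetic usage differs, plus statement counts differ.
Spot check at base=3, step=-5, limit=3 — f: result becomes 18; next (max((-result), max(limit, result)) <= (step * limit)) evaluates to false; next (min(abs(base), (-result)) == (step + step)) evaluates to false; next final value 0. g: result becomes 18; next (max((-result), max(limit, result)) <= (step * limit)) evaluates to false; next shift becomes 11; next (min(abs(base), (-result)) == (step + step)) evaluates to false; next final value 0. Both give 0.
Checked all 210 inputs in the declared domain: the outputs agree on every one.
verdict: equivalent


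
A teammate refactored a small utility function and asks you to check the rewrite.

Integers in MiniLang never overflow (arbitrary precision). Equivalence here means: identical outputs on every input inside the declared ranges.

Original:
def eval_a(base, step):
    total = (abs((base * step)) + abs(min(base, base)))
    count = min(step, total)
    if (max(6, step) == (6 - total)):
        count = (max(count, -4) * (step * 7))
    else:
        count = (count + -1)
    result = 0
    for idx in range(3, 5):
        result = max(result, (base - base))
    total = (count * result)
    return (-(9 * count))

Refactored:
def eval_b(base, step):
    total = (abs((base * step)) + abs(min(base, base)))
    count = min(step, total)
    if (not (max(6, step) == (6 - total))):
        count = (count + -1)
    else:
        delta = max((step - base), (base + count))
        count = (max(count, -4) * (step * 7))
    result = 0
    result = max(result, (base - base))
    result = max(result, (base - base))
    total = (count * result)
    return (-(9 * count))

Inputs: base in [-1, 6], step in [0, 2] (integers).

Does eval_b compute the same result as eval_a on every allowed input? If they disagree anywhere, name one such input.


Equivalent — the differences include loop structure differs, plus min/max/abs usage differs, plus local variable names differ, plus statement counts differ, plus boolean connective usage differs, plus arithmetic usage differs, yet no declared input distinguishes the two.
One worked example (base=2, step=1) — eval_a: total becomes 4; next count becomes 1; next (max(6, step) == (6 - total)) evaluates to false; next count becomes 0; next result becomes 0; next at idx=3:; next result becomes 0; next at idx=4:; next result becomes 0; next total becomes 0; next final value 0; eval_b: total becomes 4; next count becomes 1; next (not (max(6, step) == (6 - total))) evaluates to true; next count becomes 0; next result becomes 0; next result becomes 0; next result becomes 0; next total becomes 0; next final value 0; agreement on 0.
Across all 24 domain points the two functions coincide.
verdict: equivalent


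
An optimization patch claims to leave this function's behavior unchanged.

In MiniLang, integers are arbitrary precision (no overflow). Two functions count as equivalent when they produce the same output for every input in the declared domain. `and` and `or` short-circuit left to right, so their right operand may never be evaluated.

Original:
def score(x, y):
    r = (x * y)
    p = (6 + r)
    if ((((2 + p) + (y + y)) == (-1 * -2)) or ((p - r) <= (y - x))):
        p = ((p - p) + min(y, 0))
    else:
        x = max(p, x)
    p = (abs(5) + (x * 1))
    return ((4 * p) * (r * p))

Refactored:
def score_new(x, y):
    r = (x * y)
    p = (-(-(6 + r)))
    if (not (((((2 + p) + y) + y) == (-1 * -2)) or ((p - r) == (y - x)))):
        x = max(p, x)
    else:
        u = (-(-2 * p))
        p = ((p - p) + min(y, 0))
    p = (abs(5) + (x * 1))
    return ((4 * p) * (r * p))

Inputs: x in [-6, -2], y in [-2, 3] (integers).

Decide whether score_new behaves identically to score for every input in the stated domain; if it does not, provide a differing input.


Input x=-6, y=1: -24 from score versus -600 from score_new.
verdict: not equivalent; witness: x=-6, y=1


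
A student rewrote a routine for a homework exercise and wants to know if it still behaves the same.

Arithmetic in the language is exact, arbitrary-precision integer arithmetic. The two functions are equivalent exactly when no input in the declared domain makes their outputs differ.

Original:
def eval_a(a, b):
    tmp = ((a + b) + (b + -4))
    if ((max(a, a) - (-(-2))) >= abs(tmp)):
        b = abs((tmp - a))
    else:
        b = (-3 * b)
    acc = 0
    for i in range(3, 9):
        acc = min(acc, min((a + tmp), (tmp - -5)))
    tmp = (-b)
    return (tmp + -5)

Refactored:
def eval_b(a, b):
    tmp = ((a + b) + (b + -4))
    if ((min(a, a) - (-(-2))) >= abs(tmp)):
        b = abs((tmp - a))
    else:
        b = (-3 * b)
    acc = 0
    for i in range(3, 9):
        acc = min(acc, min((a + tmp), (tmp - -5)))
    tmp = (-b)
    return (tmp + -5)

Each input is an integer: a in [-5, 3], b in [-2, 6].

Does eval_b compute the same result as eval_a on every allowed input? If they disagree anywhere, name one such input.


Although `max(a, a)` became `min(a, a)`, no input in the stated domain can expose it; all 81 inputs agree.
verdict: equivalent


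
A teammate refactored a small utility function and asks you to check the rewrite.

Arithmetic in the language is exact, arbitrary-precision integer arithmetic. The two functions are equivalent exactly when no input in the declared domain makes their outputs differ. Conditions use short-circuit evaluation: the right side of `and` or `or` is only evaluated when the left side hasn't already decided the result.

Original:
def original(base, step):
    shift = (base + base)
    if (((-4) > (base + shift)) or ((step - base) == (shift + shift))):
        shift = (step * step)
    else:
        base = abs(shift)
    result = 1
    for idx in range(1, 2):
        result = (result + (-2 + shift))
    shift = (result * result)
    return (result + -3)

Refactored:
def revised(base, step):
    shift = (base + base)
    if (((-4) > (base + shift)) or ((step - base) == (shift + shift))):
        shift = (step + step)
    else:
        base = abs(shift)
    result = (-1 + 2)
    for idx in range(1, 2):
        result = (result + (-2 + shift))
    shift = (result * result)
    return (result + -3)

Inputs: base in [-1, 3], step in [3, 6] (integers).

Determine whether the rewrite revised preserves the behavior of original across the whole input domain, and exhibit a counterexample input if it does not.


These are not equivalent — on base=1, step=5 the outputs split (21 vs 6).
original: shift := 2 | (((-4) > (base + shift)) or ((step - base) == (shift + shift))): true | shift := 25 | result := 1 | iter idx=1: | result := 24 | shift := 576 | result 21
revised: shift := 2 | (((-4) > (base + shift)) or ((step - base) == (shift + shift))): true | shift := 10 | result := 1 | iter idx=1: | result := 9 | shift := 81 | result 6
verdict: not equivalent; witness: base=1, step=5


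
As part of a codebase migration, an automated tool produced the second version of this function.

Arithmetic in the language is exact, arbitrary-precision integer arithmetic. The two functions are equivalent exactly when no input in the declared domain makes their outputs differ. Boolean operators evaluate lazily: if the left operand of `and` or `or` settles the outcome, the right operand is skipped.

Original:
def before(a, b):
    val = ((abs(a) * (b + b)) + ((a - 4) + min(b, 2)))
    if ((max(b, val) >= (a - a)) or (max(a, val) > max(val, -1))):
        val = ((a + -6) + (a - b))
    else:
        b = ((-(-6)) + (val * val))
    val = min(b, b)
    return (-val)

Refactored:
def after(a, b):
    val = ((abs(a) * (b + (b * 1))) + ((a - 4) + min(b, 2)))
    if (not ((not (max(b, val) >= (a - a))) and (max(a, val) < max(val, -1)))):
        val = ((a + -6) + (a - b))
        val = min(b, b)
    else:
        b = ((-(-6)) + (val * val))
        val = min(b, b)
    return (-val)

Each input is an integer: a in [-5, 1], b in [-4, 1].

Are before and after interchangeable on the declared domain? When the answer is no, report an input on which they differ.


Consider the input a=-1, b=-4.
before: val becomes -17; next ((max(b, val) >= (a - a)) or (max(a, val) > max(val, -1))) evaluates to false; next b becomes 295; next val becomes 295; next final value -295
after: val becomes -17; next (not ((not (max(b, val) >= (a - a))) and (max(a, val) < max(val, -1)))) evaluates to true; next val becomes -4; next val becomes -4; next final value 4
-295 != 4, so the rewrite changes behavior.
verdict: not equivalent; witness: a=-1, b=-4


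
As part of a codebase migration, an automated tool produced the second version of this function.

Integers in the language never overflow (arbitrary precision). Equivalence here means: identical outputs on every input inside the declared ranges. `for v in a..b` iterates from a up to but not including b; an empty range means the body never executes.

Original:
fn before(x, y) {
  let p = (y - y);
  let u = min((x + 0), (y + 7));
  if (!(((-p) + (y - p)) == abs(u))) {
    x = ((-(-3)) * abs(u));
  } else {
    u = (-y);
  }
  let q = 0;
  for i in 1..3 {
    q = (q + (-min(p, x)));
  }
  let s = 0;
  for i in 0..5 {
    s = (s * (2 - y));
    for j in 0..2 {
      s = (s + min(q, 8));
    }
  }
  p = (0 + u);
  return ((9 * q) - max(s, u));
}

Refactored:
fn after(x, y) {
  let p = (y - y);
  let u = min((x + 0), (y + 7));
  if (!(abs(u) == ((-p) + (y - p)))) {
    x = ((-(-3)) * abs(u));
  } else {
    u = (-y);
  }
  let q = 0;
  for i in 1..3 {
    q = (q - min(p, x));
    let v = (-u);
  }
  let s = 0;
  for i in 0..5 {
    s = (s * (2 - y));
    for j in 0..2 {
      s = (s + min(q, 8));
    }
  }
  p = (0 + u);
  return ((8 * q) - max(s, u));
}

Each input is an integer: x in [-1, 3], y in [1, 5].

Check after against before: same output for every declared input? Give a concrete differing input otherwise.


Consider the input x=-1, y=1.
before: p := 0 | u := -1 | (!(((-p) + (y - p)) == abs(u))): false | u := -1 | q := 0 | iter i=1: | q := 1 | iter i=2: | q := 2 | s := 0 | iter i=0: | s := 0 | iter j=0: | s := 2 | iter j=1: | s := 4 | iter i=1: | s := 4 | iter j=0: | s := 6 | iter j=1: | s := 8 | iter i=2: | s := 8 | iter j=0: | s := 10 | iter j=1: | s := 12 | iter i=3: | s := 12 | iter j=0: | s := 14 | iter j=1: | s := 16 | iter i=4: | s := 16 | iter j=0: | s := 18 | iter j=1: | s := 20 | p := -1 | result -2
after: p := 0 | u := -1 | (!(abs(u) == ((-p) + (y - p)))): false | u := -1 | q := 0 | iter i=1: | q := 1 | v := 1 | iter i=2: | q := 2 | v := 1 | s := 0 | iter i=0: | s := 0 | iter j=0: | s := 2 | iter j=1: | s := 4 | iter i=1: | s := 4 | iter j=0: | s := 6 | iter j=1: | s := 8 | iter i=2: | s := 8 | iter j=0: | s := 10 | iter j=1: | s := 12 | iter i=3: | s := 12 | iter j=0: | s := 14 | iter j=1: | s := 16 | iter i=4: | s := 16 | iter j=0: | s := 18 | iter j=1: | s := 20 | p := -1 | result -4
-2 against -4: the behavior changed.
verdict: not equivalent; witness: x=-1, y=1


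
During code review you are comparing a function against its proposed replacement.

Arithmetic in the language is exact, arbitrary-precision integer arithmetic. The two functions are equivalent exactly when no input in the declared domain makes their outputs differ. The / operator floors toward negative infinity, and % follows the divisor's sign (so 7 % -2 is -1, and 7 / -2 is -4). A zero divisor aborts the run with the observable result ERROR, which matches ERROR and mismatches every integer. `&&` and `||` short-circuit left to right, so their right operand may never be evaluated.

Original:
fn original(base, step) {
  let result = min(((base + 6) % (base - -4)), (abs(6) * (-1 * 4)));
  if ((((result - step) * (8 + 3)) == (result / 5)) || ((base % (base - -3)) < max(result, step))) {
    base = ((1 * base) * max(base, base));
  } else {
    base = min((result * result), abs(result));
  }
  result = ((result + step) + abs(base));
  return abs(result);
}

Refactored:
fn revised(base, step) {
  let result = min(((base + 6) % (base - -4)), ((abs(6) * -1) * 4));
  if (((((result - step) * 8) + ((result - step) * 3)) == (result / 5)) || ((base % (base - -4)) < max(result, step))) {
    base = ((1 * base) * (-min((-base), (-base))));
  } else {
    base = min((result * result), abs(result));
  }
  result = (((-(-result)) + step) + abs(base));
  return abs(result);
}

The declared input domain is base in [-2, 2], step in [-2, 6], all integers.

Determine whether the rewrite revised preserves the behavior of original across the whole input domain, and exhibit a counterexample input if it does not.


Evaluate both at base=-1, step=2.
original: result=-24, then ((((result - step) * (8 + 3)) == (result / 5)) || ((base % (base - -3)) < max(result, step))) is true, then base=1, then result=-21, then returns 21
revised: result=-24, then (((((result - step) * 8) + ((result - step) * 3)) == (result / 5)) || ((base % (base - -4)) < max(result, step))) is false, then base=24, then result=2, then returns 2
21 against 2: the behavior changed.
verdict: not equivalent; witness: base=-1, step=2


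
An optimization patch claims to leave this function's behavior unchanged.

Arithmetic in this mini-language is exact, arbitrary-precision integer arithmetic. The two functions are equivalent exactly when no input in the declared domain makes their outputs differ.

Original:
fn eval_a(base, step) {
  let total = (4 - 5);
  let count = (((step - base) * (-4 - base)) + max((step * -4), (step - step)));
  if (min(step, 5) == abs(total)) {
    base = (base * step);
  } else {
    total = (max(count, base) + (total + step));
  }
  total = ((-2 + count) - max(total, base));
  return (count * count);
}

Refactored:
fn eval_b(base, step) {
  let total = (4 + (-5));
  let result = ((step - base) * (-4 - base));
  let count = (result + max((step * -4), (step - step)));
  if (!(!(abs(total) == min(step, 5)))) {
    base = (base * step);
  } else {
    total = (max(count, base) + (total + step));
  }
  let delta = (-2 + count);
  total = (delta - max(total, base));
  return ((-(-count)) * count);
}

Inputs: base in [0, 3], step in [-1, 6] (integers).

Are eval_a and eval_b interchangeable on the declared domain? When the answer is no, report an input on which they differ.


Equivalent — the differences include boolean connective usage differs; arithmetic usage differs; statement counts differ; local variable names differ, yet no declared input distinguishes the two.
Tracing base=3, step=0: eval_a: total=-1, then count=21, then (min(step, 5) == abs(total)) is false, then total=20, then total=-1, then returns 441 | eval_b: total=-1, then result=21, then count=21, then (!(!(abs(total) == min(step, 5)))) is false, then total=20, then delta=19, then total=-1, then returns 441 — matching result 441.
Checked all 32 inputs in the declared domain: the outputs agree on every one.
verdict: equivalent


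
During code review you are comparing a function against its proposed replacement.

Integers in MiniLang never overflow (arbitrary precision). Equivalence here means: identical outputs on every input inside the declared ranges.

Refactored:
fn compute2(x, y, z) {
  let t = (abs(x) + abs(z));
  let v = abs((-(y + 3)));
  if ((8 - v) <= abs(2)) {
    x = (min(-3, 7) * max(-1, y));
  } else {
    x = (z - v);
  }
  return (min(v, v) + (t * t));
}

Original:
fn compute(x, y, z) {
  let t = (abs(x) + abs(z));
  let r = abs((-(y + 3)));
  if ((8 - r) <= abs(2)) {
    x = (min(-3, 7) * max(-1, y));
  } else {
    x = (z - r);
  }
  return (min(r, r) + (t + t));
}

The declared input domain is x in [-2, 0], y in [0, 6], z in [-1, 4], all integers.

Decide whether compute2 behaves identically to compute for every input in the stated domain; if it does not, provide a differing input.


Run the pair on x=-2, y=0, z=-1.
compute: t=3, then r=3, then ((8 - r) <= abs(2)) is false, then x=-4, then returns 9
compute2: t=3, then v=3, then ((8 - v) <= abs(2)) is false, then x=-4, then returns 12
9 against 12: the behavior changed.
verdict: not equivalent; witness: x=-2, y=0, z=-1


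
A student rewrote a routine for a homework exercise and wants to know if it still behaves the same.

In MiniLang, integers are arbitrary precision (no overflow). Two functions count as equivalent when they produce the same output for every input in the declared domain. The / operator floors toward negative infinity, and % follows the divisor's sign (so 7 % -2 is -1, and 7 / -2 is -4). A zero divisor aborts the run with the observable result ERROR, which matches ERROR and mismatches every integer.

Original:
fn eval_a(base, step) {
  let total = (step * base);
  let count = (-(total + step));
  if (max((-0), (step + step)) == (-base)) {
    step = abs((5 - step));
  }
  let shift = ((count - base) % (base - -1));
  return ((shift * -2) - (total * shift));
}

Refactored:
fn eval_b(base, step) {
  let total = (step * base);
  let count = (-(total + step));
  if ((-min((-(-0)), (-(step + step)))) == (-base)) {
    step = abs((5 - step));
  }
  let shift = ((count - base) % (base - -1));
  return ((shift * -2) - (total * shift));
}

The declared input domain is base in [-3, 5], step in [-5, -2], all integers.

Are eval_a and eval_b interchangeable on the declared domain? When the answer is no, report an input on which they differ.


The two are interchangeable: min/max/abs usage differs, and every declared input agrees.
As a probe, take base=-3, step=-3: eval_a runs total := 9 | count := -6 | (max((-0), (step + step)) == (-base)): false | shift := -1 | result 11; eval_b runs total := 9 | count := -6 | ((-min((-(-0)), (-(step + step)))) == (-base)): false | shift := -1 | result 11; both end at 11.
Across all 36 domain points the two functions coincide.
verdict: equivalent


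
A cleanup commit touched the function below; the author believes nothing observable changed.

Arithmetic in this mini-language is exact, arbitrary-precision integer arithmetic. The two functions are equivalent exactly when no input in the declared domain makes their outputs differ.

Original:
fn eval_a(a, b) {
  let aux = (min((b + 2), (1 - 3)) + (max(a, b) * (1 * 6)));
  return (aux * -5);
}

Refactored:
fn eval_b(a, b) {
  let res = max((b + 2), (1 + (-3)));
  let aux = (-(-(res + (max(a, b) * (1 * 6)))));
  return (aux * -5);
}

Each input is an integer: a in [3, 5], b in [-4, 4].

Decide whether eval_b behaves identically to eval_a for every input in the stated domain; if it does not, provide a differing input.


The rewrite breaks on a=3, b=-3, where the results are -80 and -85.
eval_a: aux becomes 16; next final value -80
eval_b: res becomes -1; next aux becomes 17; next final value -85
verdict: not equivalent; witness: a=3, b=-3


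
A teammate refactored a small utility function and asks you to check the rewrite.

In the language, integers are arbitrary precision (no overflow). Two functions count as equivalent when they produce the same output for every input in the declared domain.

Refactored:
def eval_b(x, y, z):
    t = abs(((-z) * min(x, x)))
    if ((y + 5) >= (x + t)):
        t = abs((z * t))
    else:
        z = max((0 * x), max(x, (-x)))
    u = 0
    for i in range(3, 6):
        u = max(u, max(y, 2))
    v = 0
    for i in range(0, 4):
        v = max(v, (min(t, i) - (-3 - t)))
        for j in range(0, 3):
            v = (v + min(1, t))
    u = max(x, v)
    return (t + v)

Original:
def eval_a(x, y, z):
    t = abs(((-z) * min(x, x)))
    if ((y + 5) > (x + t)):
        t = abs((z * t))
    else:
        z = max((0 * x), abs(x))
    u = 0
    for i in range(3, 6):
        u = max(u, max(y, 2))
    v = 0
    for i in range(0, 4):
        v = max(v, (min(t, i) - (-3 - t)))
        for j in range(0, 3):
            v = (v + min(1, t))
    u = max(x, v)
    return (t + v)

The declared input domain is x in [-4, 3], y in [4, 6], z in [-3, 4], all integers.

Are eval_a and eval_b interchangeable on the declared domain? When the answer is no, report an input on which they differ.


Try x=-3, y=4, z=4.
eval_a: t = 12; ((y + 5) > (x + t)) -> false; z = 3; u = 0; [i=3]; u = 4; [i=4]; u = 4; [i=5]; u = 4; v = 0; [i=0]; v = 15; [j=0]; v = 16; [j=1]; v = 17; [j=2]; v = 18; [i=1]; v = 18; [j=0]; v = 19; [j=1]; v = 20; [j=2]; v = 21; [i=2]; v = 21; [j=0]; v = 22; [j=1]; v = 23; [j=2]; v = 24; [i=3]; v = 24; [j=0]; v = 25; [j=1]; v = 26; [j=2]; v = 27; u = 27; return 39
eval_b: t = 12; ((y + 5) >= (x + t)) -> true; t = 48; u = 0; [i=3]; u = 4; [i=4]; u = 4; [i=5]; u = 4; v = 0; [i=0]; v = 51; [j=0]; v = 52; [j=1]; v = 53; [j=2]; v = 54; [i=1]; v = 54; [j=0]; v = 55; [j=1]; v = 56; [j=2]; v = 57; [i=2]; v = 57; [j=0]; v = 58; [j=1]; v = 59; [j=2]; v = 60; [i=3]; v = 60; [j=0]; v = 61; [j=1]; v = 62; [j=2]; v = 63; u = 63; return 111
39 and 111 differ, so these are not the same function on this domain.
verdict: not equivalent; witness: x=-3, y=4, z=4
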